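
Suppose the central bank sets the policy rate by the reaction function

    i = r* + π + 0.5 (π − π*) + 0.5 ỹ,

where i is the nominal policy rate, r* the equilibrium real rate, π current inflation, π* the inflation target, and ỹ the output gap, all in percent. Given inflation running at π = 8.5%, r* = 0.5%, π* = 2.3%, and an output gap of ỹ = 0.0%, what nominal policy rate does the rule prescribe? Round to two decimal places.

12.10%

i = 0.5 + 8.5 + 0.5 × (8.5 − 2.3) + 0.5 × 0.0
   = 0.5 + 8.5 + 3.1 + 0 = 12.10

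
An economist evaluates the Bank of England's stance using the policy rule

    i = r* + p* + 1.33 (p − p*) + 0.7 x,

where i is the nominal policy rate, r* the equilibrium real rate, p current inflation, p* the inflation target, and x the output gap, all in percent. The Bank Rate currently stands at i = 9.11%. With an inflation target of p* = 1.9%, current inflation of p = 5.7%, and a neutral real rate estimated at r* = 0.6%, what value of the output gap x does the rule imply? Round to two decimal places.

0.7 x = 9.11 − 0.6 − 1.9 − 1.33 × (5.7 − 1.9) = 1.556
x = 1.556 / 0.7 = 2.22

2.22%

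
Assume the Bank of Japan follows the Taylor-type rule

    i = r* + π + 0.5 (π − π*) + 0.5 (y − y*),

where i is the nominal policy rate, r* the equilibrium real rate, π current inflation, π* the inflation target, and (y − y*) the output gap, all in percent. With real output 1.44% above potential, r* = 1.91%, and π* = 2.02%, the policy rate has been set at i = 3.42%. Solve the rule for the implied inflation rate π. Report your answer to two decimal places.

1.20%

Output 1.44% above potential → (y − y*) = 1.44.
Collecting π: i = r* + (1 + 0.5) π − 0.5 π* + 0.5 (y − y*)
1.5 π = 3.42 − 1.91 + 0.5 × 2.02 − 0.5 × 1.44 = 1.8
π = 1.8 / 1.5 = 1.20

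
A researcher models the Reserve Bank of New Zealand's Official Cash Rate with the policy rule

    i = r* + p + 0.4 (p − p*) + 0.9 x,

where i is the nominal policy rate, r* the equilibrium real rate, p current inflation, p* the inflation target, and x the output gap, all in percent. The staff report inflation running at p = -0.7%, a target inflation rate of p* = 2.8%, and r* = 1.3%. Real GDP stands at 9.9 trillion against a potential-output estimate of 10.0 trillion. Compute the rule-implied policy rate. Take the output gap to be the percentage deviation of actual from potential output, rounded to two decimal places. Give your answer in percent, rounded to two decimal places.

Output gap = 100 × (9.9 − 10.0) / 10.0 = -1.00%.
i = 1.30 + (-0.70) + 0.4 × (-0.70 − 2.80) + 0.9 × (-1.00)
   = 1.30 − 0.7 − 1.4 − 0.9 = -1.70

-1.70%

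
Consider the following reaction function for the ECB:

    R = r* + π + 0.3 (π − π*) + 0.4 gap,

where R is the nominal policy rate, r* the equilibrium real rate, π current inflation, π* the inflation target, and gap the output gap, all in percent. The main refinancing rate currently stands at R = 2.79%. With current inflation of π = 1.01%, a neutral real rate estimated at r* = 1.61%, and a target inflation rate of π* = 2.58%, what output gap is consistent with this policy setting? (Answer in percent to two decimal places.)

0.4 gap = 2.79 − 1.61 − 1.01 − 0.3 × (1.01 − 2.58) = 0.641
gap = 0.641 / 0.4 = 1.60

1.60%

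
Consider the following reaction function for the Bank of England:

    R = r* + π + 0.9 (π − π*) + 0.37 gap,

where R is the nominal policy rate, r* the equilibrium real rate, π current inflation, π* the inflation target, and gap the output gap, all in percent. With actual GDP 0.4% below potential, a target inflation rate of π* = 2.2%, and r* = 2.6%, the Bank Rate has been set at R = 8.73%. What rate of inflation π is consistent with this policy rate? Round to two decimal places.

4.35%

Output 0.4% below potential → gap = -0.4.
Collecting π: R = r* + (1 + 0.9) π − 0.9 π* + 0.37 gap
1.9 π = 8.73 − 2.6 + 0.9 × 2.2 − 0.37 × (-0.4) = 8.258
π = 8.258 / 1.9 = 4.35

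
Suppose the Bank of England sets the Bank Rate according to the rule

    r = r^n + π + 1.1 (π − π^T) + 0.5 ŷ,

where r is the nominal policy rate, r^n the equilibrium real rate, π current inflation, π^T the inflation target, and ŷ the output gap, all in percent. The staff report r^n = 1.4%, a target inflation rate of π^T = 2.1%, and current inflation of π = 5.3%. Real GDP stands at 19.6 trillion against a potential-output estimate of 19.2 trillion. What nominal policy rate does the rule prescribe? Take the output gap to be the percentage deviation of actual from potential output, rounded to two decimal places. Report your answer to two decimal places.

Output gap = 100 × (19.6 − 19.2) / 19.2 = 2.08%.
r = 1.40 + 5.30 + 1.1 × (5.30 − 2.10) + 0.5 × 2.08
   = 1.40 + 5.3 + 3.52 + 1.04 = 11.26

11.26%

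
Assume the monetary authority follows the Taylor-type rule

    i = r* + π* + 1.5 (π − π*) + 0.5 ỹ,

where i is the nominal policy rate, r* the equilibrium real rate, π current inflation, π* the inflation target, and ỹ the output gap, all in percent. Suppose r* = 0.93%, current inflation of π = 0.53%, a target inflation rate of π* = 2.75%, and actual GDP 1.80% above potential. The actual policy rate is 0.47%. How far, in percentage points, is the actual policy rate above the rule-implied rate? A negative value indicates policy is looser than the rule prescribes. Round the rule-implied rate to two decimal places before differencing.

Output 1.80% above potential → ỹ = 1.80.
i = 0.93 + 2.75 + 1.5 × (0.53 − 2.75) + 0.5 × 1.80
   = 0.93 + 2.75 − 3.33 + 0.9 = 1.25
Deviation = 0.47 − 1.25 = -0.78 pp.

-0.78 pp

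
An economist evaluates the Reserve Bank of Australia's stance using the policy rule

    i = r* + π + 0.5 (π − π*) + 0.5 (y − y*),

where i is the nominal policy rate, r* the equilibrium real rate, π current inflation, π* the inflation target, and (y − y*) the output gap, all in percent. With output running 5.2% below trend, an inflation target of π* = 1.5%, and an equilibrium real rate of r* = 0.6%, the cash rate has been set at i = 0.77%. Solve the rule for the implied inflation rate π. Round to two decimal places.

2.35%

Output 5.2% below potential → (y − y*) = -5.2.
Collecting π: i = r* + (1 + 0.5) π − 0.5 π* + 0.5 (y − y*)
1.5 π = 0.77 − 0.6 + 0.5 × 1.5 − 0.5 × (-5.2) = 3.52
π = 3.52 / 1.5 = 2.35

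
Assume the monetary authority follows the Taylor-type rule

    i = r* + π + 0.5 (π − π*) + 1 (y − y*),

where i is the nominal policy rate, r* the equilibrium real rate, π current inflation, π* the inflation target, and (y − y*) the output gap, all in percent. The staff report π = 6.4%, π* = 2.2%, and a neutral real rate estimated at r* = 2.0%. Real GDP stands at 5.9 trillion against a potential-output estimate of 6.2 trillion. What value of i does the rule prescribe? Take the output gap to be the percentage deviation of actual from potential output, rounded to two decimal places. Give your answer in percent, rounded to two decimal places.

5.66%

Output gap = 100 × (5.9 − 6.2) / 6.2 = -4.84%.
i = 2.00 + 6.40 + 0.5 × (6.40 − 2.20) + 1 × (-4.84)
   = 2.00 + 6.4 + 2.1 − 4.84 = 5.66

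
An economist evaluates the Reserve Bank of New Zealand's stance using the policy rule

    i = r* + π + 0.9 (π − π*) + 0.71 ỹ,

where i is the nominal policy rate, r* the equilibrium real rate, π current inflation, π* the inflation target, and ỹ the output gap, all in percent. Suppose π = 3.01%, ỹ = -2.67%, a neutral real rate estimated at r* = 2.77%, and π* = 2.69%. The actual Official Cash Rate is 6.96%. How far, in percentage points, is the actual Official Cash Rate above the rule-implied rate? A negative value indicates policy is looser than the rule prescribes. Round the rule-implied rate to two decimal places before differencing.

i = 2.77 + 3.01 + 0.9 × (3.01 − 2.69) + 0.71 × (-2.67)
   = 2.77 + 3.01 + 0.288 − 1.8957 = 4.17
Deviation = 6.96 − 4.17 = 2.79 pp.

2.79 pp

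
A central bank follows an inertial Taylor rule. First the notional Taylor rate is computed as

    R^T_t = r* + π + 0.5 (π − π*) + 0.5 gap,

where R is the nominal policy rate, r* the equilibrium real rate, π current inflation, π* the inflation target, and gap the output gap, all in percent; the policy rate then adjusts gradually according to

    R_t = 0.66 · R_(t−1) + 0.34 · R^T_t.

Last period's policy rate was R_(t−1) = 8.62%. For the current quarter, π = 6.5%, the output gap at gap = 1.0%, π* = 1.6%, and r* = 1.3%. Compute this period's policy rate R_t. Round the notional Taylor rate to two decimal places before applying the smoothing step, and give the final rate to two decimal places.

R^T_t = 1.3 + 6.5 + 0.5 × (6.5 − 1.6) + 0.5 × 1.0
   = 1.3 + 6.5 + 2.45 + 0.5 = 10.75
R_t = 0.66 × 8.62 + 0.34 × 10.75 = 5.6892 + 3.655 = 9.34

9.34%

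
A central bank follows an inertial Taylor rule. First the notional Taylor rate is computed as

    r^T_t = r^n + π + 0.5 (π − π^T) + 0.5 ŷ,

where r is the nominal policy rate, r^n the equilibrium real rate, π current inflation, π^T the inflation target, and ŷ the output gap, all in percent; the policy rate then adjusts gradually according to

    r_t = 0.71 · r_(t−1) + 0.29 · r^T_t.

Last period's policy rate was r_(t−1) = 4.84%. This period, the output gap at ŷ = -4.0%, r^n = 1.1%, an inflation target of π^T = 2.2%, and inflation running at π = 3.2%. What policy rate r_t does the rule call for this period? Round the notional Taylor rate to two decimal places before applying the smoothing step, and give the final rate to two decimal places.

4.25%

r^T_t = 1.1 + 3.2 + 0.5 × (3.2 − 2.2) + 0.5 × (-4.0)
   = 1.1 + 3.2 + 0.5 − 2 = 2.80
r_t = 0.71 × 4.84 + 0.29 × 2.80 = 3.4364 + 0.812 = 4.25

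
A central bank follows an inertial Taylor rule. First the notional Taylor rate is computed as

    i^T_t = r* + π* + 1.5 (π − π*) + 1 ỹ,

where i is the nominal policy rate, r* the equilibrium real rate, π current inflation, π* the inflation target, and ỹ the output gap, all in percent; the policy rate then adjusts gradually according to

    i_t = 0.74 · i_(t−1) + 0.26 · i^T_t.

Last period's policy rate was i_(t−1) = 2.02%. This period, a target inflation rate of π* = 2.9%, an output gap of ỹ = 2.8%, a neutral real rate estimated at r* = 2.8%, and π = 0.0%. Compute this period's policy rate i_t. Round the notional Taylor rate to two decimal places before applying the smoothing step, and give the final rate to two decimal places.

2.57%

i^T_t = 2.8 + 2.9 + 1.5 × (0.0 − 2.9) + 1 × 2.8
   = 2.8 + 2.9 − 4.35 + 2.8 = 4.15
i_t = 0.74 × 2.02 + 0.26 × 4.15 = 1.4948 + 1.079 = 2.57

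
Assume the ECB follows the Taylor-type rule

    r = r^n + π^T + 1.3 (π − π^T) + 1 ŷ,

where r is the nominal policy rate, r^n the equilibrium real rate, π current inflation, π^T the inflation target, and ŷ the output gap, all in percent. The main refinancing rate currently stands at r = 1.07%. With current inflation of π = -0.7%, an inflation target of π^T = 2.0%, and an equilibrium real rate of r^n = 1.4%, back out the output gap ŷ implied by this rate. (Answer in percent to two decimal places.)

1 ŷ = 1.07 − 1.4 − 2.0 − 1.3 × ((-0.7) − 2.0) = 1.18
ŷ = 1.18 / 1 = 1.18

1.18%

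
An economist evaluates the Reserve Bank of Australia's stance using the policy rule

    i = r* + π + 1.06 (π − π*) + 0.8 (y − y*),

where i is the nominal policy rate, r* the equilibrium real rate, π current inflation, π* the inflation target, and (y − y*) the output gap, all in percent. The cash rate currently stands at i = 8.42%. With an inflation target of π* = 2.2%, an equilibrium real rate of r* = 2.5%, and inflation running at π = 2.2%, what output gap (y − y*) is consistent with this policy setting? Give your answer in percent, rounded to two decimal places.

4.65%

0.8 (y − y*) = 8.42 − 2.5 − 2.2 − 1.06 × (2.2 − 2.2) = 3.72
(y − y*) = 3.72 / 0.8 = 4.65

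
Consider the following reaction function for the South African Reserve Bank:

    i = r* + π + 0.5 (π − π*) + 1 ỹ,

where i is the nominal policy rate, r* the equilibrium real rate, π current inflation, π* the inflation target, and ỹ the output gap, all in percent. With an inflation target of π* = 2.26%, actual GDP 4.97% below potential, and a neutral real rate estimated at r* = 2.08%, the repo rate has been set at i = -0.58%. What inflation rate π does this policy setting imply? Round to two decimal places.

2.29%

Output 4.97% below potential → ỹ = -4.97.
Collecting π: i = r* + (1 + 0.5) π − 0.5 π* + 1 ỹ
1.5 π = -0.58 − 2.08 + 0.5 × 2.26 − 1 × (-4.97) = 3.44
π = 3.44 / 1.5 = 2.29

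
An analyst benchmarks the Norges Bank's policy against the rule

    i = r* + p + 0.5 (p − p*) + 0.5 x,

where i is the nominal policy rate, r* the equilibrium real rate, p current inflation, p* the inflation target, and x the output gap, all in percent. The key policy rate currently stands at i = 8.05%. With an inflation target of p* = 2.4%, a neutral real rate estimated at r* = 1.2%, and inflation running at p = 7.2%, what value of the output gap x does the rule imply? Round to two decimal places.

-5.50%

0.5 x = 8.05 − 1.2 − 7.2 − 0.5 × (7.2 − 2.4) = -2.75
x = -2.75 / 0.5 = -5.50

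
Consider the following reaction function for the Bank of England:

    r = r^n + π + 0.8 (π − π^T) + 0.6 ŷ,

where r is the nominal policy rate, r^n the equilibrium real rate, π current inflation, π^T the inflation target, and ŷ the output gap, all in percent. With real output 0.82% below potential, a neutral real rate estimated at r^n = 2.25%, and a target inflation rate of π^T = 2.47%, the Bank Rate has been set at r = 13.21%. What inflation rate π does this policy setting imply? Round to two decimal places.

7.46%

Output 0.82% below potential → ŷ = -0.82.
Collecting π: r = r^n + (1 + 0.8) π − 0.8 π^T + 0.6 ŷ
1.8 π = 13.21 − 2.25 + 0.8 × 2.47 − 0.6 × (-0.82) = 13.428
π = 13.428 / 1.8 = 7.46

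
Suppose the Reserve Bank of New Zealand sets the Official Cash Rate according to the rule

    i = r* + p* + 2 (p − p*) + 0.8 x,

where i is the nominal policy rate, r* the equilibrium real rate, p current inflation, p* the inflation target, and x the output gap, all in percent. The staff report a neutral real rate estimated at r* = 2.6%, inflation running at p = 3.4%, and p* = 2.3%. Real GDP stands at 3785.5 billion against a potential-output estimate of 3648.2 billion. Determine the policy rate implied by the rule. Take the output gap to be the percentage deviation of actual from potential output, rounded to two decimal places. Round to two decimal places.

10.11%

Output gap = 100 × (3785.5 − 3648.2) / 3648.2 = 3.76%.
i = 2.60 + 2.30 + 2 × (3.40 − 2.30) + 0.8 × 3.76
   = 2.60 + 2.3 + 2.2 + 3.008 = 10.11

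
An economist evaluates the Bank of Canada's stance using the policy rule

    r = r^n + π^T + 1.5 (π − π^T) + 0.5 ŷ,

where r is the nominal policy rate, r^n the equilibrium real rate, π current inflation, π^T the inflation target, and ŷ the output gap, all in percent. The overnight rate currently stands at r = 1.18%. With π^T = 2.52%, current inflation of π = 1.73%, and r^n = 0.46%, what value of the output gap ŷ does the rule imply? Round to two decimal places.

-1.23%

0.5 ŷ = 1.18 − 0.46 − 2.52 − 1.5 × (1.73 − 2.52) = -0.615
ŷ = -0.615 / 0.5 = -1.23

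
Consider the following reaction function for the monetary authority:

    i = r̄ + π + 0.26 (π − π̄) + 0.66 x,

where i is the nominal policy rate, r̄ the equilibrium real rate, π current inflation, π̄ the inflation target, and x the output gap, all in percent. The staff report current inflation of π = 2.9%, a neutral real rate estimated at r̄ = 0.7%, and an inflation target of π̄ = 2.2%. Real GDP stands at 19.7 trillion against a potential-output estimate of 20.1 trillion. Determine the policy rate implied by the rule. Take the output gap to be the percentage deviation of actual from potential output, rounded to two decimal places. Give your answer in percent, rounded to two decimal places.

Output gap = 100 × (19.7 − 20.1) / 20.1 = -1.99%.
i = 0.70 + 2.90 + 0.26 × (2.90 − 2.20) + 0.66 × (-1.99)
   = 0.70 + 2.9 + 0.182 − 1.3134 = 2.47

2.47%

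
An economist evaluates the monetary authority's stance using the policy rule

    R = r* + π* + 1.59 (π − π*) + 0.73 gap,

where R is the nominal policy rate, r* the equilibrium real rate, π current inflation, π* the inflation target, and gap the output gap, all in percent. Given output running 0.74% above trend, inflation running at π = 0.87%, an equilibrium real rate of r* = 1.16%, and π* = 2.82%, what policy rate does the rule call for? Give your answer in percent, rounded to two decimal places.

1.42%

Output 0.74% above potential → gap = 0.74.
R = 1.16 + 2.82 + 1.59 × (0.87 − 2.82) + 0.73 × 0.74
   = 1.16 + 2.82 − 3.1005 + 0.5402 = 1.42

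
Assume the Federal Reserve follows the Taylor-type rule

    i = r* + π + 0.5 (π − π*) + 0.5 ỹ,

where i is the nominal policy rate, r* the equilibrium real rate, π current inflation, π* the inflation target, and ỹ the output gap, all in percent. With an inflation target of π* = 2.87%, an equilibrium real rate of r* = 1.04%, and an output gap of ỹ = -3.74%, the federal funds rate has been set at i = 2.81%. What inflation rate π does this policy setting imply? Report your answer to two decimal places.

3.38%

Collecting π: i = r* + (1 + 0.5) π − 0.5 π* + 0.5 ỹ
1.5 π = 2.81 − 1.04 + 0.5 × 2.87 − 0.5 × (-3.74) = 5.075
π = 5.075 / 1.5 = 3.38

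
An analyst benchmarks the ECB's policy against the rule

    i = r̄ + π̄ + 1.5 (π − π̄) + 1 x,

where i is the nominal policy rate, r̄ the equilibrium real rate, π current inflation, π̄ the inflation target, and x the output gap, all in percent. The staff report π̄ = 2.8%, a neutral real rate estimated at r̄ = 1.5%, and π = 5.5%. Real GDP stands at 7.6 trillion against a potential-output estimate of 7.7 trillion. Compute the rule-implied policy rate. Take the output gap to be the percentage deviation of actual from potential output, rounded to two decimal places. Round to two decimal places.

7.05%

Output gap = 100 × (7.6 − 7.7) / 7.7 = -1.30%.
i = 1.50 + 2.80 + 1.5 × (5.50 − 2.80) + 1 × (-1.30)
   = 1.50 + 2.8 + 4.05 − 1.3 = 7.05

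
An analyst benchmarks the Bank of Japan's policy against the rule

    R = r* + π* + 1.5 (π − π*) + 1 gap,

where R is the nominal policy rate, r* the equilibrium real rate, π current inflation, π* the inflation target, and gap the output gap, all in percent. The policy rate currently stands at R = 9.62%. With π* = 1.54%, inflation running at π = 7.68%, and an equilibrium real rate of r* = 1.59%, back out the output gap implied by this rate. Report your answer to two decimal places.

1 gap = 9.62 − 1.59 − 1.54 − 1.5 × (7.68 − 1.54) = -2.72
gap = -2.72 / 1 = -2.72

-2.72%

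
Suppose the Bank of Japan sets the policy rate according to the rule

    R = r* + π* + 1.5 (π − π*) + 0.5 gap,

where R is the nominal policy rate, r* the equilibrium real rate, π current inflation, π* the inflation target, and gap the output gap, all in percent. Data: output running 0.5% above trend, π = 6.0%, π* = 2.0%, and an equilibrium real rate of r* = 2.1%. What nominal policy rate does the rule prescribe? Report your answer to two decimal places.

10.35%

Output 0.5% above potential → gap = 0.5.
R = 2.1 + 2.0 + 1.5 × (6.0 − 2.0) + 0.5 × 0.5
   = 2.1 + 2 + 6 + 0.25 = 10.35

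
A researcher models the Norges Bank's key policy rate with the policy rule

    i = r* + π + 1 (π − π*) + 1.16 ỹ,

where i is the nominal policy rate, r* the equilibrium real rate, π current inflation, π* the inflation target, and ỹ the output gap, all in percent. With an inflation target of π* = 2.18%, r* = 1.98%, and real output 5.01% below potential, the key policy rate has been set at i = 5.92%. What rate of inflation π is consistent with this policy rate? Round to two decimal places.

Output 5.01% below potential → ỹ = -5.01.
Collecting π: i = r* + (1 + 1) π − 1 π* + 1.16 ỹ
2 π = 5.92 − 1.98 + 1 × 2.18 − 1.16 × (-5.01) = 11.9316
π = 11.9316 / 2 = 5.97

5.97%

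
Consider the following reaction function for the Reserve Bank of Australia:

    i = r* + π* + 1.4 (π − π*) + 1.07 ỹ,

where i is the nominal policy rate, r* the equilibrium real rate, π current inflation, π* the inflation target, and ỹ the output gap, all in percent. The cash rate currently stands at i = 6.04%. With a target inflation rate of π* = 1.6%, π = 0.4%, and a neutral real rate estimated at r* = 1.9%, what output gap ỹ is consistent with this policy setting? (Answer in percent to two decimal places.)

3.94%

1.07 ỹ = 6.04 − 1.9 − 1.6 − 1.4 × (0.4 − 1.6) = 4.22
ỹ = 4.22 / 1.07 = 3.94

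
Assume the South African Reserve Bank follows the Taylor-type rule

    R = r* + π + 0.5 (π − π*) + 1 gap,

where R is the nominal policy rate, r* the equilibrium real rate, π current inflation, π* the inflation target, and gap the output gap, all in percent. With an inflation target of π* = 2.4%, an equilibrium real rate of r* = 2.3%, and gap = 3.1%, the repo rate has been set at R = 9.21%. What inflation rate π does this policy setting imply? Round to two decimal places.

Collecting π: R = r* + (1 + 0.5) π − 0.5 π* + 1 gap
1.5 π = 9.21 − 2.3 + 0.5 × 2.4 − 1 × 3.1 = 5.01
π = 5.01 / 1.5 = 3.34

3.34%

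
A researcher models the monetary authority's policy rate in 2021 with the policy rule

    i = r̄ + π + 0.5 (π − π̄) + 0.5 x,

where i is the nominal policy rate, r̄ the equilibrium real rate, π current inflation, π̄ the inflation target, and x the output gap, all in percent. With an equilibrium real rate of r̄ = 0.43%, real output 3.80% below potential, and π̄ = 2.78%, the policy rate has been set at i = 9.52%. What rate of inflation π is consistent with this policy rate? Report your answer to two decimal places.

Output 3.80% below potential → x = -3.80.
Collecting π: i = r̄ + (1 + 0.5) π − 0.5 π̄ + 0.5 x
1.5 π = 9.52 − 0.43 + 0.5 × 2.78 − 0.5 × (-3.80) = 12.38
π = 12.38 / 1.5 = 8.25

8.25%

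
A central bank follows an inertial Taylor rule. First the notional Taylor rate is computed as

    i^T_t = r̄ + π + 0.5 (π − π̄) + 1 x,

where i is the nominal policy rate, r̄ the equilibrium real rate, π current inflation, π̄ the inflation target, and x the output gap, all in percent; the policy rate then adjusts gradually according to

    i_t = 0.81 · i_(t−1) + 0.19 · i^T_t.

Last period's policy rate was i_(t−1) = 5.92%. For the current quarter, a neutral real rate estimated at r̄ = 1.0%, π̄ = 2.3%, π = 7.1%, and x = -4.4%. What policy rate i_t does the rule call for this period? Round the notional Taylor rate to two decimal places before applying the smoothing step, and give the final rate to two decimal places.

i^T_t = 1.0 + 7.1 + 0.5 × (7.1 − 2.3) + 1 × (-4.4)
   = 1.0 + 7.1 + 2.4 − 4.4 = 6.10
i_t = 0.81 × 5.92 + 0.19 × 6.10 = 4.7952 + 1.159 = 5.95

5.95%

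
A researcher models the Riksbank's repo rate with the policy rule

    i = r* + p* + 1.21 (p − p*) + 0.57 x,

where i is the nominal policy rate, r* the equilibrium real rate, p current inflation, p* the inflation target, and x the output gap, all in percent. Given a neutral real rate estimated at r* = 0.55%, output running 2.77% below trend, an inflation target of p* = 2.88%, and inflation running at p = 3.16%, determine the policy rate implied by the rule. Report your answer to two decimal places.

2.19%

Output 2.77% below potential → x = -2.77.
i = 0.55 + 2.88 + 1.21 × (3.16 − 2.88) + 0.57 × (-2.77)
   = 0.55 + 2.88 + 0.3388 − 1.5789 = 2.19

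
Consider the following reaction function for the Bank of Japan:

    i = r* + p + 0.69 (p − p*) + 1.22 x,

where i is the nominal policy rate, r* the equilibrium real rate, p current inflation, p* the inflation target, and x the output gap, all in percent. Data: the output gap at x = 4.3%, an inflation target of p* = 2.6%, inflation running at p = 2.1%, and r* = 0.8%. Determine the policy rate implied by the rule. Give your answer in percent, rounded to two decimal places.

i = 0.8 + 2.1 + 0.69 × (2.1 − 2.6) + 1.22 × 4.3
   = 0.8 + 2.1 − 0.345 + 5.246 = 7.80

7.80%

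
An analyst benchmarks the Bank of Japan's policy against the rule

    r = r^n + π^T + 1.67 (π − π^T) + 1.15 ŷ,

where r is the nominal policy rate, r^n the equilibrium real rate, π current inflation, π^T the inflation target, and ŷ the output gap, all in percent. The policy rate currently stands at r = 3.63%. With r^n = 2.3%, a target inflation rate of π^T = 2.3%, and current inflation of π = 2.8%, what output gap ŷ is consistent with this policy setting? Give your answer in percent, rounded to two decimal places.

1.15 ŷ = 3.63 − 2.3 − 2.3 − 1.67 × (2.8 − 2.3) = -1.805
ŷ = -1.805 / 1.15 = -1.57

-1.57%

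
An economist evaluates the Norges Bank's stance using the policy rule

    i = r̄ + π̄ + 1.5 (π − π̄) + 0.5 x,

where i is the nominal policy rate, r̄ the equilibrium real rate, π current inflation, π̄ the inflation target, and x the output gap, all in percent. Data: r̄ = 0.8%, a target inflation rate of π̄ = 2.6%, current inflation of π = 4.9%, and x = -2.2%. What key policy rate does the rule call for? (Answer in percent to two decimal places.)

5.75%

i = 0.8 + 2.6 + 1.5 × (4.9 − 2.6) + 0.5 × (-2.2)
   = 0.8 + 2.6 + 3.45 − 1.1 = 5.75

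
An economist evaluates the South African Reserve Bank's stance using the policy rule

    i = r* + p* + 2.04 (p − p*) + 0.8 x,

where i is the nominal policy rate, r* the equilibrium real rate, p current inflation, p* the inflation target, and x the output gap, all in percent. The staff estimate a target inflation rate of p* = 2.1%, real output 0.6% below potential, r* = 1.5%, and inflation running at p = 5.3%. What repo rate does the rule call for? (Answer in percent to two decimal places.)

Output 0.6% below potential → x = -0.6.
i = 1.5 + 2.1 + 2.04 × (5.3 − 2.1) + 0.8 × (-0.6)
   = 1.5 + 2.1 + 6.528 − 0.48 = 9.65

9.65%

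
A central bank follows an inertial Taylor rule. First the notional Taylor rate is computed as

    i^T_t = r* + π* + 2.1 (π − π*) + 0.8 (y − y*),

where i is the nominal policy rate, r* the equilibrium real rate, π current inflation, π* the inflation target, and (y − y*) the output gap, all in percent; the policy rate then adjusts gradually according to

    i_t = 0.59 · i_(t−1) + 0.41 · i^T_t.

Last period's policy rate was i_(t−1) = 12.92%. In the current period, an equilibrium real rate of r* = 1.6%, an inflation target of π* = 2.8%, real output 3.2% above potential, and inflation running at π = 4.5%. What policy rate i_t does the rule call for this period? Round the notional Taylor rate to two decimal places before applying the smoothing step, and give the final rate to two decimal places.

11.94%

Output 3.2% above potential → (y − y*) = 3.2.
i^T_t = 1.6 + 2.8 + 2.1 × (4.5 − 2.8) + 0.8 × 3.2
   = 1.6 + 2.8 + 3.57 + 2.56 = 10.53
i_t = 0.59 × 12.92 + 0.41 × 10.53 = 7.6228 + 4.3173 = 11.94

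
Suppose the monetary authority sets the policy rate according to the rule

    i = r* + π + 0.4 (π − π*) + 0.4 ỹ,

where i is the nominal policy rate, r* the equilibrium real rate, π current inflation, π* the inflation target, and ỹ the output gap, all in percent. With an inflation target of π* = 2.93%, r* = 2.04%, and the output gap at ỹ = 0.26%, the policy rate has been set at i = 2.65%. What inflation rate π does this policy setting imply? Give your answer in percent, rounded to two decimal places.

Collecting π: i = r* + (1 + 0.4) π − 0.4 π* + 0.4 ỹ
1.4 π = 2.65 − 2.04 + 0.4 × 2.93 − 0.4 × 0.26 = 1.678
π = 1.678 / 1.4 = 1.20

1.20%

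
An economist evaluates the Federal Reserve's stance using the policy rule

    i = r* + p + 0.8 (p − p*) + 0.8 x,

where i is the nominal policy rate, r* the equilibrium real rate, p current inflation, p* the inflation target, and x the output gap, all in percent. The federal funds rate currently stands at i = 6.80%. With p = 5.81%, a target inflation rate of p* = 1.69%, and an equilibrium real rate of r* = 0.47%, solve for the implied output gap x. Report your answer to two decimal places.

0.8 x = 6.80 − 0.47 − 5.81 − 0.8 × (5.81 − 1.69) = -2.776
x = -2.776 / 0.8 = -3.47

-3.47%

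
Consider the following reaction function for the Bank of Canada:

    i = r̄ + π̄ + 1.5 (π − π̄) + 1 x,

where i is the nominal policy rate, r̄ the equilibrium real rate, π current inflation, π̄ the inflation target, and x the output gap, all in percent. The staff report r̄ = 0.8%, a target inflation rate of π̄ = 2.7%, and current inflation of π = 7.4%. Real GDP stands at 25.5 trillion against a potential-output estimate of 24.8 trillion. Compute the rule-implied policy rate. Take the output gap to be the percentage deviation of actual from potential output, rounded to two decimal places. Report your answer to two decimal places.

13.37%

Output gap = 100 × (25.5 − 24.8) / 24.8 = 2.82%.
i = 0.80 + 2.70 + 1.5 × (7.40 − 2.70) + 1 × 2.82
   = 0.80 + 2.7 + 7.05 + 2.82 = 13.37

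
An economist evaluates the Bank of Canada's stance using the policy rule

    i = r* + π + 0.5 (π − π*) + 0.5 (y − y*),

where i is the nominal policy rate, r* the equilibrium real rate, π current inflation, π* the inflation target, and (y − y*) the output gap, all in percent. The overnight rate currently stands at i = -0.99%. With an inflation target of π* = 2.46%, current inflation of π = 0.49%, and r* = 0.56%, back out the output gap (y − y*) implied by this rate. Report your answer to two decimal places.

-2.11%

0.5 (y − y*) = -0.99 − 0.56 − 0.49 − 0.5 × (0.49 − 2.46) = -1.055
(y − y*) = -1.055 / 0.5 = -2.11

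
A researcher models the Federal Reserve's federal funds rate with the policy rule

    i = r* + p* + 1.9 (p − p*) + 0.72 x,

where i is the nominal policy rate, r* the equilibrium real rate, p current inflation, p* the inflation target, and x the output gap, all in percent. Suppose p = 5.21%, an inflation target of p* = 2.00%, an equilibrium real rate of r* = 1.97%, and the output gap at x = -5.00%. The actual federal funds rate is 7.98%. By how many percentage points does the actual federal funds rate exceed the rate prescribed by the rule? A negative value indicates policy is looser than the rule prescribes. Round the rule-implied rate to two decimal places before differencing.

i = 1.97 + 2.00 + 1.9 × (5.21 − 2.00) + 0.72 × (-5.00)
   = 1.97 + 2 + 6.099 − 3.6 = 6.47
Deviation = 7.98 − 6.47 = 1.51 pp.

1.51 pp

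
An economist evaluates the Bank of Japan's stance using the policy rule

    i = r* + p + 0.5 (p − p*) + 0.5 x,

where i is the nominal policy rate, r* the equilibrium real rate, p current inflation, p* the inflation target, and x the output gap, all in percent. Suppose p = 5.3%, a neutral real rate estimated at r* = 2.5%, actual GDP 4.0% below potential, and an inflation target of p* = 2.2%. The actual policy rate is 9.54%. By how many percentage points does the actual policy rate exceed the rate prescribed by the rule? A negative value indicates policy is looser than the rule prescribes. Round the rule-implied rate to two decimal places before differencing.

Output 4.0% below potential → x = -4.0.
i = 2.5 + 5.3 + 0.5 × (5.3 − 2.2) + 0.5 × (-4.0)
   = 2.5 + 5.3 + 1.55 − 2 = 7.35
Deviation = 9.54 − 7.35 = 2.19 pp.

2.19 pp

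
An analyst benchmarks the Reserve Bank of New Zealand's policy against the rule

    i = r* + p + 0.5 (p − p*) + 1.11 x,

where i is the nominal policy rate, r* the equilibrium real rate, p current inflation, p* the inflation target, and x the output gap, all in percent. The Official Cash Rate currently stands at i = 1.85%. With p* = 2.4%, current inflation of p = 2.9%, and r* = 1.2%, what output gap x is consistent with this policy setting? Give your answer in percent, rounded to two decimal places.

1.11 x = 1.85 − 1.2 − 2.9 − 0.5 × (2.9 − 2.4) = -2.5
x = -2.5 / 1.11 = -2.25

-2.25%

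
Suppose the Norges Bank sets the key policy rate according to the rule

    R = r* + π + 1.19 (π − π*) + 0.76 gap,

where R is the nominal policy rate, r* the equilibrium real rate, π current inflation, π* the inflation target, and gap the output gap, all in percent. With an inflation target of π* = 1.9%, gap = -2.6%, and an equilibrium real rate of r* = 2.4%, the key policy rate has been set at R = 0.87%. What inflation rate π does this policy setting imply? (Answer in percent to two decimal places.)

Collecting π: R = r* + (1 + 1.19) π − 1.19 π* + 0.76 gap
2.19 π = 0.87 − 2.4 + 1.19 × 1.9 − 0.76 × (-2.6) = 2.707
π = 2.707 / 2.19 = 1.24

1.24%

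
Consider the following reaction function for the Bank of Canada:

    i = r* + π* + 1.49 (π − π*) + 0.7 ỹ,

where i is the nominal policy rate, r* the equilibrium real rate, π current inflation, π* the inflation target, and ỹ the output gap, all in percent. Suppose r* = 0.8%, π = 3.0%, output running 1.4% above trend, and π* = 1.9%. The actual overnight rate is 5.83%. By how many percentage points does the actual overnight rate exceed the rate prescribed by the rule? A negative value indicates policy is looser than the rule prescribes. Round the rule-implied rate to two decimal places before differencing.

0.51 pp

Output 1.4% above potential → ỹ = 1.4.
i = 0.8 + 1.9 + 1.49 × (3.0 − 1.9) + 0.7 × 1.4
   = 0.8 + 1.9 + 1.639 + 0.98 = 5.32
Deviation = 5.83 − 5.32 = 0.51 pp.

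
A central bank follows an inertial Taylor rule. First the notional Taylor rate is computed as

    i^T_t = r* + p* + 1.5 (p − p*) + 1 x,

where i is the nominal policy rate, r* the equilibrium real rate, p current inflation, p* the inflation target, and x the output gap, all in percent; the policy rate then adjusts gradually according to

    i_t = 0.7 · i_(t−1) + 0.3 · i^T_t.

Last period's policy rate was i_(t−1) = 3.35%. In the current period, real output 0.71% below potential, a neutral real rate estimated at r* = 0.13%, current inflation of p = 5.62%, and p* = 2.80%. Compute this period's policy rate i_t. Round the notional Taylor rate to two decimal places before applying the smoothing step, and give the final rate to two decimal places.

4.28%

Output 0.71% below potential → x = -0.71.
i^T_t = 0.13 + 2.80 + 1.5 × (5.62 − 2.80) + 1 × (-0.71)
   = 0.13 + 2.8 + 4.23 − 0.71 = 6.45
i_t = 0.7 × 3.35 + 0.3 × 6.45 = 2.345 + 1.935 = 4.28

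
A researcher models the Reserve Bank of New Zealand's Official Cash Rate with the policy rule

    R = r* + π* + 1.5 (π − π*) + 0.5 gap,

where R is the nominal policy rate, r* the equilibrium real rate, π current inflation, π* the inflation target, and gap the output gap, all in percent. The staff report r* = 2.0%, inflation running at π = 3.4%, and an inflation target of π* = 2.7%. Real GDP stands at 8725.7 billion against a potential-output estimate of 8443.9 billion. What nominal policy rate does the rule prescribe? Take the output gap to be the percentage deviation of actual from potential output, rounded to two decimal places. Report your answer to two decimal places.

Output gap = 100 × (8725.7 − 8443.9) / 8443.9 = 3.34%.
R = 2.00 + 2.70 + 1.5 × (3.40 − 2.70) + 0.5 × 3.34
   = 2.00 + 2.7 + 1.05 + 1.67 = 7.42

7.42%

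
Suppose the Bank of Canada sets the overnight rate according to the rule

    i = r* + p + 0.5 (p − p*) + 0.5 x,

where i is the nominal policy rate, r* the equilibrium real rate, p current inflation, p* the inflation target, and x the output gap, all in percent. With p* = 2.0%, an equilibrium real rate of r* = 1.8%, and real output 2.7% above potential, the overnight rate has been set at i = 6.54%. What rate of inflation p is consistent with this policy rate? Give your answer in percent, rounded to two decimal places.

2.93%

Output 2.7% above potential → x = 2.7.
Collecting p: i = r* + (1 + 0.5) p − 0.5 p* + 0.5 x
1.5 p = 6.54 − 1.8 + 0.5 × 2.0 − 0.5 × 2.7 = 4.39
p = 4.39 / 1.5 = 2.93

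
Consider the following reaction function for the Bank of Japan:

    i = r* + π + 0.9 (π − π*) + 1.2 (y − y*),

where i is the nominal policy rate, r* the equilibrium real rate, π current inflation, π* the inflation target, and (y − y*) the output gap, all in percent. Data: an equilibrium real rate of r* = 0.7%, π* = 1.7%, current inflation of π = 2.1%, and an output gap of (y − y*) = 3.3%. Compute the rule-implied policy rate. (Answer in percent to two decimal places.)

i = 0.7 + 2.1 + 0.9 × (2.1 − 1.7) + 1.2 × 3.3
   = 0.7 + 2.1 + 0.36 + 3.96 = 7.12

7.12%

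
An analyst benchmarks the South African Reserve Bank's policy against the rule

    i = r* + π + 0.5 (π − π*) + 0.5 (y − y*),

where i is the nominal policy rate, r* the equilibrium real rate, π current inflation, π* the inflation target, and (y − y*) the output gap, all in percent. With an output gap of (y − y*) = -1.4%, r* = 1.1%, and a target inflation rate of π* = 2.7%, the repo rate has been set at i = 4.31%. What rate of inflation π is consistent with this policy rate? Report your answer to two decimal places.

Collecting π: i = r* + (1 + 0.5) π − 0.5 π* + 0.5 (y − y*)
1.5 π = 4.31 − 1.1 + 0.5 × 2.7 − 0.5 × (-1.4) = 5.26
π = 5.26 / 1.5 = 3.51

3.51%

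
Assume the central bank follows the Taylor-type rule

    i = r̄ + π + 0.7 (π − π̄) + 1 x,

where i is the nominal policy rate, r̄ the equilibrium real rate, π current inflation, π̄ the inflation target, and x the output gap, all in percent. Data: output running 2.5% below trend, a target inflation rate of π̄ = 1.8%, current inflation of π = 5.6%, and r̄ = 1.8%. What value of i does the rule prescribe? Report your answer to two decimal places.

Output 2.5% below potential → x = -2.5.
i = 1.8 + 5.6 + 0.7 × (5.6 − 1.8) + 1 × (-2.5)
   = 1.8 + 5.6 + 2.66 − 2.5 = 7.56

7.56%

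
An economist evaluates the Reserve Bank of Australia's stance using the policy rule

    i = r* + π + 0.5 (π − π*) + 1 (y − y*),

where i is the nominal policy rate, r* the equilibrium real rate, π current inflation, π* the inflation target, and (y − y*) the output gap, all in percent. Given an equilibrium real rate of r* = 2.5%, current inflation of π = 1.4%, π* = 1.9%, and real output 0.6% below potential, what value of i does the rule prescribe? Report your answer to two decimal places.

Output 0.6% below potential → (y − y*) = -0.6.
i = 2.5 + 1.4 + 0.5 × (1.4 − 1.9) + 1 × (-0.6)
   = 2.5 + 1.4 − 0.25 − 0.6 = 3.05

3.05%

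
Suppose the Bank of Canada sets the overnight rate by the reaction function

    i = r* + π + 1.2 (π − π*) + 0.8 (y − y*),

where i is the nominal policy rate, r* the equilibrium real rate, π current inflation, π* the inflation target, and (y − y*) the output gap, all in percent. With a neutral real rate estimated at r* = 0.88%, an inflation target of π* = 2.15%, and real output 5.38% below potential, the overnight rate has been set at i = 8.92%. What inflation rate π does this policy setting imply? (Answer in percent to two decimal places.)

6.78%

Output 5.38% below potential → (y − y*) = -5.38.
Collecting π: i = r* + (1 + 1.2) π − 1.2 π* + 0.8 (y − y*)
2.2 π = 8.92 − 0.88 + 1.2 × 2.15 − 0.8 × (-5.38) = 14.924
π = 14.924 / 2.2 = 6.78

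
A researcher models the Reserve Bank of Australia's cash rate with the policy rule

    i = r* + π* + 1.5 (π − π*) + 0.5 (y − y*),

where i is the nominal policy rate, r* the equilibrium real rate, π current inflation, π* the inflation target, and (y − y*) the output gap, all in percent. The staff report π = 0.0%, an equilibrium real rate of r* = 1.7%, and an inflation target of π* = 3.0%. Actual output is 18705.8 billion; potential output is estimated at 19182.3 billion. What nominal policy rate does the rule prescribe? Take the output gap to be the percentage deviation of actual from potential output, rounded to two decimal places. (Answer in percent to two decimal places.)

Output gap = 100 × (18705.8 − 19182.3) / 19182.3 = -2.48%.
i = 1.70 + 3.00 + 1.5 × (0.00 − 3.00) + 0.5 × (-2.48)
   = 1.70 + 3 − 4.5 − 1.24 = -1.04

-1.04%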